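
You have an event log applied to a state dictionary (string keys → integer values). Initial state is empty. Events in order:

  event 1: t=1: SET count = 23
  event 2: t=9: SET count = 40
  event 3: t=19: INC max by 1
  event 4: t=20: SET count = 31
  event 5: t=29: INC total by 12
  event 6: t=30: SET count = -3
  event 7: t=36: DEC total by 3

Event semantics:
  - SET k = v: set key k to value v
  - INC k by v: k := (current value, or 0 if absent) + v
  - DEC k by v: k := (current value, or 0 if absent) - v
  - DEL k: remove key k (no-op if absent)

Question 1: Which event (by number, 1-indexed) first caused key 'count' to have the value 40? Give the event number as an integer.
Looking for first event where count becomes 40:
  event 1: count = 23
  event 2: count 23 -> 40  <-- first match

Answer: 2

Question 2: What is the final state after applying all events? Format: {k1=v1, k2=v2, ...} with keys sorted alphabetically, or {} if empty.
Answer: {count=-3, max=1, total=9}

Derivation:
  after event 1 (t=1: SET count = 23): {count=23}
  after event 2 (t=9: SET count = 40): {count=40}
  after event 3 (t=19: INC max by 1): {count=40, max=1}
  after event 4 (t=20: SET count = 31): {count=31, max=1}
  after event 5 (t=29: INC total by 12): {count=31, max=1, total=12}
  after event 6 (t=30: SET count = -3): {count=-3, max=1, total=12}
  after event 7 (t=36: DEC total by 3): {count=-3, max=1, total=9}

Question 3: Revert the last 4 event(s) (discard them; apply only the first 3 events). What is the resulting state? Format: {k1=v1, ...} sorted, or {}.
Answer: {count=40, max=1}

Derivation:
Keep first 3 events (discard last 4):
  after event 1 (t=1: SET count = 23): {count=23}
  after event 2 (t=9: SET count = 40): {count=40}
  after event 3 (t=19: INC max by 1): {count=40, max=1}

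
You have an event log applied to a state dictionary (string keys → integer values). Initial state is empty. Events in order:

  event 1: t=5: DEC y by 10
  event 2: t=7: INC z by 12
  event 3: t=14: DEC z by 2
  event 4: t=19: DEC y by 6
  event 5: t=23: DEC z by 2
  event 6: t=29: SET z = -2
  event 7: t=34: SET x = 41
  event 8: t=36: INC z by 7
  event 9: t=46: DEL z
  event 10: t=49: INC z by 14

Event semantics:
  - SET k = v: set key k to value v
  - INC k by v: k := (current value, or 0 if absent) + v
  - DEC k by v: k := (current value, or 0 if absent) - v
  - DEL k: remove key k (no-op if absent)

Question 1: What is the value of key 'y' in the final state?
Track key 'y' through all 10 events:
  event 1 (t=5: DEC y by 10): y (absent) -> -10
  event 2 (t=7: INC z by 12): y unchanged
  event 3 (t=14: DEC z by 2): y unchanged
  event 4 (t=19: DEC y by 6): y -10 -> -16
  event 5 (t=23: DEC z by 2): y unchanged
  event 6 (t=29: SET z = -2): y unchanged
  event 7 (t=34: SET x = 41): y unchanged
  event 8 (t=36: INC z by 7): y unchanged
  event 9 (t=46: DEL z): y unchanged
  event 10 (t=49: INC z by 14): y unchanged
Final: y = -16

Answer: -16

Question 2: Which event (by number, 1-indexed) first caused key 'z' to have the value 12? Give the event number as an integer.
Answer: 2

Derivation:
Looking for first event where z becomes 12:
  event 2: z (absent) -> 12  <-- first match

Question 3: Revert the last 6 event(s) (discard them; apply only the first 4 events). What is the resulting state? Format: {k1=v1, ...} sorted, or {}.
Answer: {y=-16, z=10}

Derivation:
Keep first 4 events (discard last 6):
  after event 1 (t=5: DEC y by 10): {y=-10}
  after event 2 (t=7: INC z by 12): {y=-10, z=12}
  after event 3 (t=14: DEC z by 2): {y=-10, z=10}
  after event 4 (t=19: DEC y by 6): {y=-16, z=10}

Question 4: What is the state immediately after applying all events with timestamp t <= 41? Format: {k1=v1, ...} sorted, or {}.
Apply events with t <= 41 (8 events):
  after event 1 (t=5: DEC y by 10): {y=-10}
  after event 2 (t=7: INC z by 12): {y=-10, z=12}
  after event 3 (t=14: DEC z by 2): {y=-10, z=10}
  after event 4 (t=19: DEC y by 6): {y=-16, z=10}
  after event 5 (t=23: DEC z by 2): {y=-16, z=8}
  after event 6 (t=29: SET z = -2): {y=-16, z=-2}
  after event 7 (t=34: SET x = 41): {x=41, y=-16, z=-2}
  after event 8 (t=36: INC z by 7): {x=41, y=-16, z=5}

Answer: {x=41, y=-16, z=5}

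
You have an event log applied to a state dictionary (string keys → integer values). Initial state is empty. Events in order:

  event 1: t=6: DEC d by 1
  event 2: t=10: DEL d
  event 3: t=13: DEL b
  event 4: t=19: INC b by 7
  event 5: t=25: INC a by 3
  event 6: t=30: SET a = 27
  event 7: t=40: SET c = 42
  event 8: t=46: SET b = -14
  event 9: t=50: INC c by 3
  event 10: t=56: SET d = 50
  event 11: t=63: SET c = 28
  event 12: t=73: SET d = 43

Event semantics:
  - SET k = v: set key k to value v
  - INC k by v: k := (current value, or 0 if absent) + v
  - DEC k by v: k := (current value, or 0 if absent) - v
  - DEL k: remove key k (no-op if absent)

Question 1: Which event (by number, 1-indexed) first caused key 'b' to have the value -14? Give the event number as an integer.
Looking for first event where b becomes -14:
  event 4: b = 7
  event 5: b = 7
  event 6: b = 7
  event 7: b = 7
  event 8: b 7 -> -14  <-- first match

Answer: 8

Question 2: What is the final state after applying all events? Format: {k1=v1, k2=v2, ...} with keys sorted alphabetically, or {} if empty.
  after event 1 (t=6: DEC d by 1): {d=-1}
  after event 2 (t=10: DEL d): {}
  after event 3 (t=13: DEL b): {}
  after event 4 (t=19: INC b by 7): {b=7}
  after event 5 (t=25: INC a by 3): {a=3, b=7}
  after event 6 (t=30: SET a = 27): {a=27, b=7}
  after event 7 (t=40: SET c = 42): {a=27, b=7, c=42}
  after event 8 (t=46: SET b = -14): {a=27, b=-14, c=42}
  after event 9 (t=50: INC c by 3): {a=27, b=-14, c=45}
  after event 10 (t=56: SET d = 50): {a=27, b=-14, c=45, d=50}
  after event 11 (t=63: SET c = 28): {a=27, b=-14, c=28, d=50}
  after event 12 (t=73: SET d = 43): {a=27, b=-14, c=28, d=43}

Answer: {a=27, b=-14, c=28, d=43}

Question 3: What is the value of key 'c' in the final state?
Track key 'c' through all 12 events:
  event 1 (t=6: DEC d by 1): c unchanged
  event 2 (t=10: DEL d): c unchanged
  event 3 (t=13: DEL b): c unchanged
  event 4 (t=19: INC b by 7): c unchanged
  event 5 (t=25: INC a by 3): c unchanged
  event 6 (t=30: SET a = 27): c unchanged
  event 7 (t=40: SET c = 42): c (absent) -> 42
  event 8 (t=46: SET b = -14): c unchanged
  event 9 (t=50: INC c by 3): c 42 -> 45
  event 10 (t=56: SET d = 50): c unchanged
  event 11 (t=63: SET c = 28): c 45 -> 28
  event 12 (t=73: SET d = 43): c unchanged
Final: c = 28

Answer: 28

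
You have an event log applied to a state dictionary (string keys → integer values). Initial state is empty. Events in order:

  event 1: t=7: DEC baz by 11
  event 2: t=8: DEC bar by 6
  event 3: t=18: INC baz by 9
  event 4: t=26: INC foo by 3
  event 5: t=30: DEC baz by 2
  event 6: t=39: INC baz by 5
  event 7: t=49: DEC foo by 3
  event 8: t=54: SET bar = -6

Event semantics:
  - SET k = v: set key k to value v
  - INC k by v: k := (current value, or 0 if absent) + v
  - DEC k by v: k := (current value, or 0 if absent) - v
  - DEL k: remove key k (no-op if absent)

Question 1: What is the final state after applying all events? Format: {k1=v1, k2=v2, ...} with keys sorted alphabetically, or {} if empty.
Answer: {bar=-6, baz=1, foo=0}

Derivation:
  after event 1 (t=7: DEC baz by 11): {baz=-11}
  after event 2 (t=8: DEC bar by 6): {bar=-6, baz=-11}
  after event 3 (t=18: INC baz by 9): {bar=-6, baz=-2}
  after event 4 (t=26: INC foo by 3): {bar=-6, baz=-2, foo=3}
  after event 5 (t=30: DEC baz by 2): {bar=-6, baz=-4, foo=3}
  after event 6 (t=39: INC baz by 5): {bar=-6, baz=1, foo=3}
  after event 7 (t=49: DEC foo by 3): {bar=-6, baz=1, foo=0}
  after event 8 (t=54: SET bar = -6): {bar=-6, baz=1, foo=0}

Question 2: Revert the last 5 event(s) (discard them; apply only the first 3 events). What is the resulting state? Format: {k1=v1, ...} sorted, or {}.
Answer: {bar=-6, baz=-2}

Derivation:
Keep first 3 events (discard last 5):
  after event 1 (t=7: DEC baz by 11): {baz=-11}
  after event 2 (t=8: DEC bar by 6): {bar=-6, baz=-11}
  after event 3 (t=18: INC baz by 9): {bar=-6, baz=-2}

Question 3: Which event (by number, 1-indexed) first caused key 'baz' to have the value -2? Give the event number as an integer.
Answer: 3

Derivation:
Looking for first event where baz becomes -2:
  event 1: baz = -11
  event 2: baz = -11
  event 3: baz -11 -> -2  <-- first match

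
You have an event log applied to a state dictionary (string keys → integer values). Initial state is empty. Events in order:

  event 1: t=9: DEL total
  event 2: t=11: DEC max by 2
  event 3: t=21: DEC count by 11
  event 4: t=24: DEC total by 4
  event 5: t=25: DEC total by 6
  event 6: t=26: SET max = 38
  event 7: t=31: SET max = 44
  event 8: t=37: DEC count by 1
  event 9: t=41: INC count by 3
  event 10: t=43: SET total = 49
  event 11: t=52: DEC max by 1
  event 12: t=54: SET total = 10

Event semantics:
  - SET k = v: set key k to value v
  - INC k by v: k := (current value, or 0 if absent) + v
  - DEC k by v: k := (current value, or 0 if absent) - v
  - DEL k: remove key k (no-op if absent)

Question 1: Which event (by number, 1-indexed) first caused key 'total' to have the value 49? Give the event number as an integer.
Answer: 10

Derivation:
Looking for first event where total becomes 49:
  event 4: total = -4
  event 5: total = -10
  event 6: total = -10
  event 7: total = -10
  event 8: total = -10
  event 9: total = -10
  event 10: total -10 -> 49  <-- first match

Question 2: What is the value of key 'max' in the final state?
Track key 'max' through all 12 events:
  event 1 (t=9: DEL total): max unchanged
  event 2 (t=11: DEC max by 2): max (absent) -> -2
  event 3 (t=21: DEC count by 11): max unchanged
  event 4 (t=24: DEC total by 4): max unchanged
  event 5 (t=25: DEC total by 6): max unchanged
  event 6 (t=26: SET max = 38): max -2 -> 38
  event 7 (t=31: SET max = 44): max 38 -> 44
  event 8 (t=37: DEC count by 1): max unchanged
  event 9 (t=41: INC count by 3): max unchanged
  event 10 (t=43: SET total = 49): max unchanged
  event 11 (t=52: DEC max by 1): max 44 -> 43
  event 12 (t=54: SET total = 10): max unchanged
Final: max = 43

Answer: 43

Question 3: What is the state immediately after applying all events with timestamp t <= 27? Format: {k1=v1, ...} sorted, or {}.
Answer: {count=-11, max=38, total=-10}

Derivation:
Apply events with t <= 27 (6 events):
  after event 1 (t=9: DEL total): {}
  after event 2 (t=11: DEC max by 2): {max=-2}
  after event 3 (t=21: DEC count by 11): {count=-11, max=-2}
  after event 4 (t=24: DEC total by 4): {count=-11, max=-2, total=-4}
  after event 5 (t=25: DEC total by 6): {count=-11, max=-2, total=-10}
  after event 6 (t=26: SET max = 38): {count=-11, max=38, total=-10}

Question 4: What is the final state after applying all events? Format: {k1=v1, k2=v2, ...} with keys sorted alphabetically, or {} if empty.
Answer: {count=-9, max=43, total=10}

Derivation:
  after event 1 (t=9: DEL total): {}
  after event 2 (t=11: DEC max by 2): {max=-2}
  after event 3 (t=21: DEC count by 11): {count=-11, max=-2}
  after event 4 (t=24: DEC total by 4): {count=-11, max=-2, total=-4}
  after event 5 (t=25: DEC total by 6): {count=-11, max=-2, total=-10}
  after event 6 (t=26: SET max = 38): {count=-11, max=38, total=-10}
  after event 7 (t=31: SET max = 44): {count=-11, max=44, total=-10}
  after event 8 (t=37: DEC count by 1): {count=-12, max=44, total=-10}
  after event 9 (t=41: INC count by 3): {count=-9, max=44, total=-10}
  after event 10 (t=43: SET total = 49): {count=-9, max=44, total=49}
  after event 11 (t=52: DEC max by 1): {count=-9, max=43, total=49}
  after event 12 (t=54: SET total = 10): {count=-9, max=43, total=10}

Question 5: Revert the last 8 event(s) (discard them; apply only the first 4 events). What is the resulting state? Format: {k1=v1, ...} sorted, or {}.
Keep first 4 events (discard last 8):
  after event 1 (t=9: DEL total): {}
  after event 2 (t=11: DEC max by 2): {max=-2}
  after event 3 (t=21: DEC count by 11): {count=-11, max=-2}
  after event 4 (t=24: DEC total by 4): {count=-11, max=-2, total=-4}

Answer: {count=-11, max=-2, total=-4}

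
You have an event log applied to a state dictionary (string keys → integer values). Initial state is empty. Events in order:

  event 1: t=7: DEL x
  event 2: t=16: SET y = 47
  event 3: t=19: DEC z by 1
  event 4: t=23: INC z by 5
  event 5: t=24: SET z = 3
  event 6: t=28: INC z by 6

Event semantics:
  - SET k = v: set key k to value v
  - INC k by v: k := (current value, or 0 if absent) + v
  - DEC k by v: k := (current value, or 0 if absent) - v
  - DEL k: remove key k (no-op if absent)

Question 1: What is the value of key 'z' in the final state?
Track key 'z' through all 6 events:
  event 1 (t=7: DEL x): z unchanged
  event 2 (t=16: SET y = 47): z unchanged
  event 3 (t=19: DEC z by 1): z (absent) -> -1
  event 4 (t=23: INC z by 5): z -1 -> 4
  event 5 (t=24: SET z = 3): z 4 -> 3
  event 6 (t=28: INC z by 6): z 3 -> 9
Final: z = 9

Answer: 9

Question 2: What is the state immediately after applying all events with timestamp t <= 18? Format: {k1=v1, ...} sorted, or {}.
Answer: {y=47}

Derivation:
Apply events with t <= 18 (2 events):
  after event 1 (t=7: DEL x): {}
  after event 2 (t=16: SET y = 47): {y=47}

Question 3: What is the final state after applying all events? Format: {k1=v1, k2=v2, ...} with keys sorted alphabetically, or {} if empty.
Answer: {y=47, z=9}

Derivation:
  after event 1 (t=7: DEL x): {}
  after event 2 (t=16: SET y = 47): {y=47}
  after event 3 (t=19: DEC z by 1): {y=47, z=-1}
  after event 4 (t=23: INC z by 5): {y=47, z=4}
  after event 5 (t=24: SET z = 3): {y=47, z=3}
  after event 6 (t=28: INC z by 6): {y=47, z=9}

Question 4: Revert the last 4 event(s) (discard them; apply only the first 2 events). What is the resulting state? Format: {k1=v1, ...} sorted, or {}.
Answer: {y=47}

Derivation:
Keep first 2 events (discard last 4):
  after event 1 (t=7: DEL x): {}
  after event 2 (t=16: SET y = 47): {y=47}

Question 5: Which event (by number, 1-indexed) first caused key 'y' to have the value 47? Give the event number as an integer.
Answer: 2

Derivation:
Looking for first event where y becomes 47:
  event 2: y (absent) -> 47  <-- first match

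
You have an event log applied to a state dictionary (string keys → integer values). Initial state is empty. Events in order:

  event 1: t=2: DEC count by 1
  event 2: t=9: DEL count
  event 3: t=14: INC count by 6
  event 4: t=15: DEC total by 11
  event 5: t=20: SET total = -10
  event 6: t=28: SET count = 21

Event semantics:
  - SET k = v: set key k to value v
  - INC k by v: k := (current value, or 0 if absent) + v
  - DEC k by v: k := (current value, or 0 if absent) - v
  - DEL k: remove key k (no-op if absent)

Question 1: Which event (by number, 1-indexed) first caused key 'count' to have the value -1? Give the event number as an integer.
Answer: 1

Derivation:
Looking for first event where count becomes -1:
  event 1: count (absent) -> -1  <-- first match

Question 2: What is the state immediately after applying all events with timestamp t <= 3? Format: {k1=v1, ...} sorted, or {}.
Apply events with t <= 3 (1 events):
  after event 1 (t=2: DEC count by 1): {count=-1}

Answer: {count=-1}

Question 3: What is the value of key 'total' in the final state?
Track key 'total' through all 6 events:
  event 1 (t=2: DEC count by 1): total unchanged
  event 2 (t=9: DEL count): total unchanged
  event 3 (t=14: INC count by 6): total unchanged
  event 4 (t=15: DEC total by 11): total (absent) -> -11
  event 5 (t=20: SET total = -10): total -11 -> -10
  event 6 (t=28: SET count = 21): total unchanged
Final: total = -10

Answer: -10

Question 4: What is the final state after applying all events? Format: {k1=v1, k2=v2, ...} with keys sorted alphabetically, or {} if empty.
Answer: {count=21, total=-10}

Derivation:
  after event 1 (t=2: DEC count by 1): {count=-1}
  after event 2 (t=9: DEL count): {}
  after event 3 (t=14: INC count by 6): {count=6}
  after event 4 (t=15: DEC total by 11): {count=6, total=-11}
  after event 5 (t=20: SET total = -10): {count=6, total=-10}
  after event 6 (t=28: SET count = 21): {count=21, total=-10}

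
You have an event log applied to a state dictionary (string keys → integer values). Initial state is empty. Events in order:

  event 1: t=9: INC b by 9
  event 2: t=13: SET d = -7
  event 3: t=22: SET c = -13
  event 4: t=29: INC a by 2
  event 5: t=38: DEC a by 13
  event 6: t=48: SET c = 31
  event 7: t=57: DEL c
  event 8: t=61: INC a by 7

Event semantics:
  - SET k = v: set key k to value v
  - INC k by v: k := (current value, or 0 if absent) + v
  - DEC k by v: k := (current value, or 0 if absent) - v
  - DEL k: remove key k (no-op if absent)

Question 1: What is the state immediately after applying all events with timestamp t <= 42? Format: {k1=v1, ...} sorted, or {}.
Answer: {a=-11, b=9, c=-13, d=-7}

Derivation:
Apply events with t <= 42 (5 events):
  after event 1 (t=9: INC b by 9): {b=9}
  after event 2 (t=13: SET d = -7): {b=9, d=-7}
  after event 3 (t=22: SET c = -13): {b=9, c=-13, d=-7}
  after event 4 (t=29: INC a by 2): {a=2, b=9, c=-13, d=-7}
  after event 5 (t=38: DEC a by 13): {a=-11, b=9, c=-13, d=-7}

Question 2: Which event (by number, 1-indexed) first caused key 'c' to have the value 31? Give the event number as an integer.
Looking for first event where c becomes 31:
  event 3: c = -13
  event 4: c = -13
  event 5: c = -13
  event 6: c -13 -> 31  <-- first match

Answer: 6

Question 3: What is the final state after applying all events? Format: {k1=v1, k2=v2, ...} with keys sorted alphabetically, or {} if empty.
  after event 1 (t=9: INC b by 9): {b=9}
  after event 2 (t=13: SET d = -7): {b=9, d=-7}
  after event 3 (t=22: SET c = -13): {b=9, c=-13, d=-7}
  after event 4 (t=29: INC a by 2): {a=2, b=9, c=-13, d=-7}
  after event 5 (t=38: DEC a by 13): {a=-11, b=9, c=-13, d=-7}
  after event 6 (t=48: SET c = 31): {a=-11, b=9, c=31, d=-7}
  after event 7 (t=57: DEL c): {a=-11, b=9, d=-7}
  after event 8 (t=61: INC a by 7): {a=-4, b=9, d=-7}

Answer: {a=-4, b=9, d=-7}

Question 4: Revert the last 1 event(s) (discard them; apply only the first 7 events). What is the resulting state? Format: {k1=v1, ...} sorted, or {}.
Answer: {a=-11, b=9, d=-7}

Derivation:
Keep first 7 events (discard last 1):
  after event 1 (t=9: INC b by 9): {b=9}
  after event 2 (t=13: SET d = -7): {b=9, d=-7}
  after event 3 (t=22: SET c = -13): {b=9, c=-13, d=-7}
  after event 4 (t=29: INC a by 2): {a=2, b=9, c=-13, d=-7}
  after event 5 (t=38: DEC a by 13): {a=-11, b=9, c=-13, d=-7}
  after event 6 (t=48: SET c = 31): {a=-11, b=9, c=31, d=-7}
  after event 7 (t=57: DEL c): {a=-11, b=9, d=-7}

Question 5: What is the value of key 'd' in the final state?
Answer: -7

Derivation:
Track key 'd' through all 8 events:
  event 1 (t=9: INC b by 9): d unchanged
  event 2 (t=13: SET d = -7): d (absent) -> -7
  event 3 (t=22: SET c = -13): d unchanged
  event 4 (t=29: INC a by 2): d unchanged
  event 5 (t=38: DEC a by 13): d unchanged
  event 6 (t=48: SET c = 31): d unchanged
  event 7 (t=57: DEL c): d unchanged
  event 8 (t=61: INC a by 7): d unchanged
Final: d = -7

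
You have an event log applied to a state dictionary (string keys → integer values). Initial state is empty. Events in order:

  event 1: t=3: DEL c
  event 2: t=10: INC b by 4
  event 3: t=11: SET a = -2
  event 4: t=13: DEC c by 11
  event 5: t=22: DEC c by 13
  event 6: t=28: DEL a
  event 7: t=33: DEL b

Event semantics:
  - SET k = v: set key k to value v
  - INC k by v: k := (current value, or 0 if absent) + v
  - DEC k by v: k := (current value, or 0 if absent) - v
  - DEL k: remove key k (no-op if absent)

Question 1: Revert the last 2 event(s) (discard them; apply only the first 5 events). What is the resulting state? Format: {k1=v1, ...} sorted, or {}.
Answer: {a=-2, b=4, c=-24}

Derivation:
Keep first 5 events (discard last 2):
  after event 1 (t=3: DEL c): {}
  after event 2 (t=10: INC b by 4): {b=4}
  after event 3 (t=11: SET a = -2): {a=-2, b=4}
  after event 4 (t=13: DEC c by 11): {a=-2, b=4, c=-11}
  after event 5 (t=22: DEC c by 13): {a=-2, b=4, c=-24}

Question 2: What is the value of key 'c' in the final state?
Answer: -24

Derivation:
Track key 'c' through all 7 events:
  event 1 (t=3: DEL c): c (absent) -> (absent)
  event 2 (t=10: INC b by 4): c unchanged
  event 3 (t=11: SET a = -2): c unchanged
  event 4 (t=13: DEC c by 11): c (absent) -> -11
  event 5 (t=22: DEC c by 13): c -11 -> -24
  event 6 (t=28: DEL a): c unchanged
  event 7 (t=33: DEL b): c unchanged
Final: c = -24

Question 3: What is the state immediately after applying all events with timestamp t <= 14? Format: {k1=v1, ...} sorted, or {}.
Answer: {a=-2, b=4, c=-11}

Derivation:
Apply events with t <= 14 (4 events):
  after event 1 (t=3: DEL c): {}
  after event 2 (t=10: INC b by 4): {b=4}
  after event 3 (t=11: SET a = -2): {a=-2, b=4}
  after event 4 (t=13: DEC c by 11): {a=-2, b=4, c=-11}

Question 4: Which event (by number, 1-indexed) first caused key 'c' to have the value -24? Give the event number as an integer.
Answer: 5

Derivation:
Looking for first event where c becomes -24:
  event 4: c = -11
  event 5: c -11 -> -24  <-- first match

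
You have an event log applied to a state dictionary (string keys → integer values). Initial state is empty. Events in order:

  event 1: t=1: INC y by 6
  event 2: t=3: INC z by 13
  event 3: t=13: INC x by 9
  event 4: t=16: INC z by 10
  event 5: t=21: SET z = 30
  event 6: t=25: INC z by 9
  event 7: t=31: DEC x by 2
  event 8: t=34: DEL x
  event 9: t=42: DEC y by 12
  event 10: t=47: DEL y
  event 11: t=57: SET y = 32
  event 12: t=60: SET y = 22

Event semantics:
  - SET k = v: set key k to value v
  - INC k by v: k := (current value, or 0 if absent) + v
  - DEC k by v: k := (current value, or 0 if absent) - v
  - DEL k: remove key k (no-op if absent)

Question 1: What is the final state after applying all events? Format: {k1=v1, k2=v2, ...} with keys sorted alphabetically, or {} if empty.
Answer: {y=22, z=39}

Derivation:
  after event 1 (t=1: INC y by 6): {y=6}
  after event 2 (t=3: INC z by 13): {y=6, z=13}
  after event 3 (t=13: INC x by 9): {x=9, y=6, z=13}
  after event 4 (t=16: INC z by 10): {x=9, y=6, z=23}
  after event 5 (t=21: SET z = 30): {x=9, y=6, z=30}
  after event 6 (t=25: INC z by 9): {x=9, y=6, z=39}
  after event 7 (t=31: DEC x by 2): {x=7, y=6, z=39}
  after event 8 (t=34: DEL x): {y=6, z=39}
  after event 9 (t=42: DEC y by 12): {y=-6, z=39}
  after event 10 (t=47: DEL y): {z=39}
  after event 11 (t=57: SET y = 32): {y=32, z=39}
  after event 12 (t=60: SET y = 22): {y=22, z=39}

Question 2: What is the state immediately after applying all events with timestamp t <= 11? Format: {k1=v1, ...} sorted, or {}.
Apply events with t <= 11 (2 events):
  after event 1 (t=1: INC y by 6): {y=6}
  after event 2 (t=3: INC z by 13): {y=6, z=13}

Answer: {y=6, z=13}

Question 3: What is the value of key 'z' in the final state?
Track key 'z' through all 12 events:
  event 1 (t=1: INC y by 6): z unchanged
  event 2 (t=3: INC z by 13): z (absent) -> 13
  event 3 (t=13: INC x by 9): z unchanged
  event 4 (t=16: INC z by 10): z 13 -> 23
  event 5 (t=21: SET z = 30): z 23 -> 30
  event 6 (t=25: INC z by 9): z 30 -> 39
  event 7 (t=31: DEC x by 2): z unchanged
  event 8 (t=34: DEL x): z unchanged
  event 9 (t=42: DEC y by 12): z unchanged
  event 10 (t=47: DEL y): z unchanged
  event 11 (t=57: SET y = 32): z unchanged
  event 12 (t=60: SET y = 22): z unchanged
Final: z = 39

Answer: 39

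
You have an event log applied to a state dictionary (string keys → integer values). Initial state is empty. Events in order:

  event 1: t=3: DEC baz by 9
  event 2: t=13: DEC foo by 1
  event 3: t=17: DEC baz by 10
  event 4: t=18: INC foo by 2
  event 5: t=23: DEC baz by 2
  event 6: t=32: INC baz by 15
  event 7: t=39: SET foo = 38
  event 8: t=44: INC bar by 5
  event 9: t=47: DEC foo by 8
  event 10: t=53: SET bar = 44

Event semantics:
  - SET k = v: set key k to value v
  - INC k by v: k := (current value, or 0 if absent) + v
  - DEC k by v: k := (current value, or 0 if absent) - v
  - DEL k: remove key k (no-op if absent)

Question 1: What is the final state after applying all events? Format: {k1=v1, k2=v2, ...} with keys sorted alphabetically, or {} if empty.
  after event 1 (t=3: DEC baz by 9): {baz=-9}
  after event 2 (t=13: DEC foo by 1): {baz=-9, foo=-1}
  after event 3 (t=17: DEC baz by 10): {baz=-19, foo=-1}
  after event 4 (t=18: INC foo by 2): {baz=-19, foo=1}
  after event 5 (t=23: DEC baz by 2): {baz=-21, foo=1}
  after event 6 (t=32: INC baz by 15): {baz=-6, foo=1}
  after event 7 (t=39: SET foo = 38): {baz=-6, foo=38}
  after event 8 (t=44: INC bar by 5): {bar=5, baz=-6, foo=38}
  after event 9 (t=47: DEC foo by 8): {bar=5, baz=-6, foo=30}
  after event 10 (t=53: SET bar = 44): {bar=44, baz=-6, foo=30}

Answer: {bar=44, baz=-6, foo=30}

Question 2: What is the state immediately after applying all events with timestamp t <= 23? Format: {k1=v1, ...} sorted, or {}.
Answer: {baz=-21, foo=1}

Derivation:
Apply events with t <= 23 (5 events):
  after event 1 (t=3: DEC baz by 9): {baz=-9}
  after event 2 (t=13: DEC foo by 1): {baz=-9, foo=-1}
  after event 3 (t=17: DEC baz by 10): {baz=-19, foo=-1}
  after event 4 (t=18: INC foo by 2): {baz=-19, foo=1}
  after event 5 (t=23: DEC baz by 2): {baz=-21, foo=1}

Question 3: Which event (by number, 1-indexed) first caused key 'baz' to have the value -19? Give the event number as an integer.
Answer: 3

Derivation:
Looking for first event where baz becomes -19:
  event 1: baz = -9
  event 2: baz = -9
  event 3: baz -9 -> -19  <-- first match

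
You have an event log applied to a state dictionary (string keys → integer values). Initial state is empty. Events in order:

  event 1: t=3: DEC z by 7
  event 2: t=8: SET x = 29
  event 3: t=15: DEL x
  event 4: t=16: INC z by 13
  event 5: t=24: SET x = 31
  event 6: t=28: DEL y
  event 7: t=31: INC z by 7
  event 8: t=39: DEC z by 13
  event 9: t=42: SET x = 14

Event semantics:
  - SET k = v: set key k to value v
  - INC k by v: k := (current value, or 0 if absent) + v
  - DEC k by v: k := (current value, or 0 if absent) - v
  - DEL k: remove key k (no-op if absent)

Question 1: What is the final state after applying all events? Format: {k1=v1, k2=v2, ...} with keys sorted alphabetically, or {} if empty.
  after event 1 (t=3: DEC z by 7): {z=-7}
  after event 2 (t=8: SET x = 29): {x=29, z=-7}
  after event 3 (t=15: DEL x): {z=-7}
  after event 4 (t=16: INC z by 13): {z=6}
  after event 5 (t=24: SET x = 31): {x=31, z=6}
  after event 6 (t=28: DEL y): {x=31, z=6}
  after event 7 (t=31: INC z by 7): {x=31, z=13}
  after event 8 (t=39: DEC z by 13): {x=31, z=0}
  after event 9 (t=42: SET x = 14): {x=14, z=0}

Answer: {x=14, z=0}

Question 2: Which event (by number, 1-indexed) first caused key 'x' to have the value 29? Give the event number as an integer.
Answer: 2

Derivation:
Looking for first event where x becomes 29:
  event 2: x (absent) -> 29  <-- first match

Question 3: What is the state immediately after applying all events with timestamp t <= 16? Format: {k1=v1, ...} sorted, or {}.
Answer: {z=6}

Derivation:
Apply events with t <= 16 (4 events):
  after event 1 (t=3: DEC z by 7): {z=-7}
  after event 2 (t=8: SET x = 29): {x=29, z=-7}
  after event 3 (t=15: DEL x): {z=-7}
  after event 4 (t=16: INC z by 13): {z=6}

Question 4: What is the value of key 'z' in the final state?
Answer: 0

Derivation:
Track key 'z' through all 9 events:
  event 1 (t=3: DEC z by 7): z (absent) -> -7
  event 2 (t=8: SET x = 29): z unchanged
  event 3 (t=15: DEL x): z unchanged
  event 4 (t=16: INC z by 13): z -7 -> 6
  event 5 (t=24: SET x = 31): z unchanged
  event 6 (t=28: DEL y): z unchanged
  event 7 (t=31: INC z by 7): z 6 -> 13
  event 8 (t=39: DEC z by 13): z 13 -> 0
  event 9 (t=42: SET x = 14): z unchanged
Final: z = 0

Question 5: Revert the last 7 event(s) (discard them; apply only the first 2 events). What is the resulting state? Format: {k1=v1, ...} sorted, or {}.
Keep first 2 events (discard last 7):
  after event 1 (t=3: DEC z by 7): {z=-7}
  after event 2 (t=8: SET x = 29): {x=29, z=-7}

Answer: {x=29, z=-7}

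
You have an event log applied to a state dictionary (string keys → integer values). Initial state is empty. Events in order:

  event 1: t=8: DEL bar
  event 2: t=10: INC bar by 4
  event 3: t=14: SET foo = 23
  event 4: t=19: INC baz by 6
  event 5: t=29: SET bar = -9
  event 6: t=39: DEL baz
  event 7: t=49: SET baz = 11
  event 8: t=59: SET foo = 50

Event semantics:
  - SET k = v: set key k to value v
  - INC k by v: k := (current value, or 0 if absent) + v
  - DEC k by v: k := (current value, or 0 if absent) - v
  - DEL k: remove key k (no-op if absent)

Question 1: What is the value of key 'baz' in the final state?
Track key 'baz' through all 8 events:
  event 1 (t=8: DEL bar): baz unchanged
  event 2 (t=10: INC bar by 4): baz unchanged
  event 3 (t=14: SET foo = 23): baz unchanged
  event 4 (t=19: INC baz by 6): baz (absent) -> 6
  event 5 (t=29: SET bar = -9): baz unchanged
  event 6 (t=39: DEL baz): baz 6 -> (absent)
  event 7 (t=49: SET baz = 11): baz (absent) -> 11
  event 8 (t=59: SET foo = 50): baz unchanged
Final: baz = 11

Answer: 11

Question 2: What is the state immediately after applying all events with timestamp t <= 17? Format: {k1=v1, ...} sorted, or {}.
Apply events with t <= 17 (3 events):
  after event 1 (t=8: DEL bar): {}
  after event 2 (t=10: INC bar by 4): {bar=4}
  after event 3 (t=14: SET foo = 23): {bar=4, foo=23}

Answer: {bar=4, foo=23}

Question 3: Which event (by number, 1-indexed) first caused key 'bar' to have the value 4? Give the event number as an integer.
Looking for first event where bar becomes 4:
  event 2: bar (absent) -> 4  <-- first match

Answer: 2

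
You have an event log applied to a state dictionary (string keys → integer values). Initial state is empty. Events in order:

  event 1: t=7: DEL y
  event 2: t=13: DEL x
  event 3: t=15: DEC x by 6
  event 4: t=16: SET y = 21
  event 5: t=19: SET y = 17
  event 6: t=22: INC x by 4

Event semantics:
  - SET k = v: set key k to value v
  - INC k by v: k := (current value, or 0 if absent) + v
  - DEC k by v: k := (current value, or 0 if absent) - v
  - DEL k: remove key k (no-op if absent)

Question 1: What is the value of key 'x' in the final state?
Track key 'x' through all 6 events:
  event 1 (t=7: DEL y): x unchanged
  event 2 (t=13: DEL x): x (absent) -> (absent)
  event 3 (t=15: DEC x by 6): x (absent) -> -6
  event 4 (t=16: SET y = 21): x unchanged
  event 5 (t=19: SET y = 17): x unchanged
  event 6 (t=22: INC x by 4): x -6 -> -2
Final: x = -2

Answer: -2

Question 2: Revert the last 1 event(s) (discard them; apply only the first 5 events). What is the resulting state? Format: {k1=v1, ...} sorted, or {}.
Answer: {x=-6, y=17}

Derivation:
Keep first 5 events (discard last 1):
  after event 1 (t=7: DEL y): {}
  after event 2 (t=13: DEL x): {}
  after event 3 (t=15: DEC x by 6): {x=-6}
  after event 4 (t=16: SET y = 21): {x=-6, y=21}
  after event 5 (t=19: SET y = 17): {x=-6, y=17}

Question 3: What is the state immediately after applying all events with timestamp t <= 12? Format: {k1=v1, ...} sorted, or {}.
Answer: {}

Derivation:
Apply events with t <= 12 (1 events):
  after event 1 (t=7: DEL y): {}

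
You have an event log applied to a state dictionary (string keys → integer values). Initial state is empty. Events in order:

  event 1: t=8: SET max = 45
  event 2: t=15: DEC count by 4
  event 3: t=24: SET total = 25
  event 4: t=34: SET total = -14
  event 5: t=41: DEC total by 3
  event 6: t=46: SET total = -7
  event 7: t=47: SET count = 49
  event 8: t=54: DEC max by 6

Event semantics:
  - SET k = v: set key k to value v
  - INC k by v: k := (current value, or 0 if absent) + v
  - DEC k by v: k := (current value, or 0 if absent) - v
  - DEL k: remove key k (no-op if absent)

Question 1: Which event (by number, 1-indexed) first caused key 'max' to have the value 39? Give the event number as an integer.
Looking for first event where max becomes 39:
  event 1: max = 45
  event 2: max = 45
  event 3: max = 45
  event 4: max = 45
  event 5: max = 45
  event 6: max = 45
  event 7: max = 45
  event 8: max 45 -> 39  <-- first match

Answer: 8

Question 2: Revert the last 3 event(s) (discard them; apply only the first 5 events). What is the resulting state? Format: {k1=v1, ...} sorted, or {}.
Keep first 5 events (discard last 3):
  after event 1 (t=8: SET max = 45): {max=45}
  after event 2 (t=15: DEC count by 4): {count=-4, max=45}
  after event 3 (t=24: SET total = 25): {count=-4, max=45, total=25}
  after event 4 (t=34: SET total = -14): {count=-4, max=45, total=-14}
  after event 5 (t=41: DEC total by 3): {count=-4, max=45, total=-17}

Answer: {count=-4, max=45, total=-17}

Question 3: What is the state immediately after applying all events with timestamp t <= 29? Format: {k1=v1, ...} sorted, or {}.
Answer: {count=-4, max=45, total=25}

Derivation:
Apply events with t <= 29 (3 events):
  after event 1 (t=8: SET max = 45): {max=45}
  after event 2 (t=15: DEC count by 4): {count=-4, max=45}
  after event 3 (t=24: SET total = 25): {count=-4, max=45, total=25}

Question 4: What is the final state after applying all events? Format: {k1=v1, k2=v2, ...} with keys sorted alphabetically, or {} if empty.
Answer: {count=49, max=39, total=-7}

Derivation:
  after event 1 (t=8: SET max = 45): {max=45}
  after event 2 (t=15: DEC count by 4): {count=-4, max=45}
  after event 3 (t=24: SET total = 25): {count=-4, max=45, total=25}
  after event 4 (t=34: SET total = -14): {count=-4, max=45, total=-14}
  after event 5 (t=41: DEC total by 3): {count=-4, max=45, total=-17}
  after event 6 (t=46: SET total = -7): {count=-4, max=45, total=-7}
  after event 7 (t=47: SET count = 49): {count=49, max=45, total=-7}
  after event 8 (t=54: DEC max by 6): {count=49, max=39, total=-7}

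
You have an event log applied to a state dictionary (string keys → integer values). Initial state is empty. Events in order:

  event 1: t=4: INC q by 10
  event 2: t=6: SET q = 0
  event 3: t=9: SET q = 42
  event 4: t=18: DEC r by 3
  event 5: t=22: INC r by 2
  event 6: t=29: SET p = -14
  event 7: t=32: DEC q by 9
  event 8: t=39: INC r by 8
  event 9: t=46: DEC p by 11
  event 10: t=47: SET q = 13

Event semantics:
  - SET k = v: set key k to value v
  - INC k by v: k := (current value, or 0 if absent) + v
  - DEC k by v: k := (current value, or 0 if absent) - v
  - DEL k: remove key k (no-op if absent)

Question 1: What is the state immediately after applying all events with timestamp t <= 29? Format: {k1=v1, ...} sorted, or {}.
Apply events with t <= 29 (6 events):
  after event 1 (t=4: INC q by 10): {q=10}
  after event 2 (t=6: SET q = 0): {q=0}
  after event 3 (t=9: SET q = 42): {q=42}
  after event 4 (t=18: DEC r by 3): {q=42, r=-3}
  after event 5 (t=22: INC r by 2): {q=42, r=-1}
  after event 6 (t=29: SET p = -14): {p=-14, q=42, r=-1}

Answer: {p=-14, q=42, r=-1}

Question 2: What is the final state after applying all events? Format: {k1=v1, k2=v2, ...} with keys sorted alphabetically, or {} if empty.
Answer: {p=-25, q=13, r=7}

Derivation:
  after event 1 (t=4: INC q by 10): {q=10}
  after event 2 (t=6: SET q = 0): {q=0}
  after event 3 (t=9: SET q = 42): {q=42}
  after event 4 (t=18: DEC r by 3): {q=42, r=-3}
  after event 5 (t=22: INC r by 2): {q=42, r=-1}
  after event 6 (t=29: SET p = -14): {p=-14, q=42, r=-1}
  after event 7 (t=32: DEC q by 9): {p=-14, q=33, r=-1}
  after event 8 (t=39: INC r by 8): {p=-14, q=33, r=7}
  after event 9 (t=46: DEC p by 11): {p=-25, q=33, r=7}
  after event 10 (t=47: SET q = 13): {p=-25, q=13, r=7}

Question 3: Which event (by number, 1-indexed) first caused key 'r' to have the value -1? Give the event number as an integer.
Answer: 5

Derivation:
Looking for first event where r becomes -1:
  event 4: r = -3
  event 5: r -3 -> -1  <-- first match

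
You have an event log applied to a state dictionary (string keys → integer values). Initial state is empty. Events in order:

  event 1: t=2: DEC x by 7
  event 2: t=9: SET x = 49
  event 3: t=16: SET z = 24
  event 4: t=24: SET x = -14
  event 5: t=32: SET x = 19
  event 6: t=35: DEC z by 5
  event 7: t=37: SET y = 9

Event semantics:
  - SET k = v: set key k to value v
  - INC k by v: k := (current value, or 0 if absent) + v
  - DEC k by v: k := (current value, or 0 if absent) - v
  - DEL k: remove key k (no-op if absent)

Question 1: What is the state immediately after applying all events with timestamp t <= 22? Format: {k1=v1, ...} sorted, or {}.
Answer: {x=49, z=24}

Derivation:
Apply events with t <= 22 (3 events):
  after event 1 (t=2: DEC x by 7): {x=-7}
  after event 2 (t=9: SET x = 49): {x=49}
  after event 3 (t=16: SET z = 24): {x=49, z=24}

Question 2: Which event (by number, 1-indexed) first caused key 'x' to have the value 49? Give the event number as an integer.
Answer: 2

Derivation:
Looking for first event where x becomes 49:
  event 1: x = -7
  event 2: x -7 -> 49  <-- first match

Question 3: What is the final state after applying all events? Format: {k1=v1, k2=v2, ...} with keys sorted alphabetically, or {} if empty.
  after event 1 (t=2: DEC x by 7): {x=-7}
  after event 2 (t=9: SET x = 49): {x=49}
  after event 3 (t=16: SET z = 24): {x=49, z=24}
  after event 4 (t=24: SET x = -14): {x=-14, z=24}
  after event 5 (t=32: SET x = 19): {x=19, z=24}
  after event 6 (t=35: DEC z by 5): {x=19, z=19}
  after event 7 (t=37: SET y = 9): {x=19, y=9, z=19}

Answer: {x=19, y=9, z=19}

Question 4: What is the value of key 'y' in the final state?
Answer: 9

Derivation:
Track key 'y' through all 7 events:
  event 1 (t=2: DEC x by 7): y unchanged
  event 2 (t=9: SET x = 49): y unchanged
  event 3 (t=16: SET z = 24): y unchanged
  event 4 (t=24: SET x = -14): y unchanged
  event 5 (t=32: SET x = 19): y unchanged
  event 6 (t=35: DEC z by 5): y unchanged
  event 7 (t=37: SET y = 9): y (absent) -> 9
Final: y = 9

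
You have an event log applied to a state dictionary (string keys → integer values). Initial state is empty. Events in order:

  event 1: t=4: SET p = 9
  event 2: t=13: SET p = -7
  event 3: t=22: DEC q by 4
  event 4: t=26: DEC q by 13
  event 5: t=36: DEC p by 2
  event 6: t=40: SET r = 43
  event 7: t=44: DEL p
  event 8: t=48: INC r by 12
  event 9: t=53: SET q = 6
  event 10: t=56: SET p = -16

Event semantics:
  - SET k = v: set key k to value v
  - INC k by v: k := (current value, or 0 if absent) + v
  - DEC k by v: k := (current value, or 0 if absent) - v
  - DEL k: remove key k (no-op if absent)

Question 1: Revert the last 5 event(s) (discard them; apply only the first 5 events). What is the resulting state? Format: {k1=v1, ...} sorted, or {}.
Answer: {p=-9, q=-17}

Derivation:
Keep first 5 events (discard last 5):
  after event 1 (t=4: SET p = 9): {p=9}
  after event 2 (t=13: SET p = -7): {p=-7}
  after event 3 (t=22: DEC q by 4): {p=-7, q=-4}
  after event 4 (t=26: DEC q by 13): {p=-7, q=-17}
  after event 5 (t=36: DEC p by 2): {p=-9, q=-17}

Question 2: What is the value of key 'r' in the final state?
Answer: 55

Derivation:
Track key 'r' through all 10 events:
  event 1 (t=4: SET p = 9): r unchanged
  event 2 (t=13: SET p = -7): r unchanged
  event 3 (t=22: DEC q by 4): r unchanged
  event 4 (t=26: DEC q by 13): r unchanged
  event 5 (t=36: DEC p by 2): r unchanged
  event 6 (t=40: SET r = 43): r (absent) -> 43
  event 7 (t=44: DEL p): r unchanged
  event 8 (t=48: INC r by 12): r 43 -> 55
  event 9 (t=53: SET q = 6): r unchanged
  event 10 (t=56: SET p = -16): r unchanged
Final: r = 55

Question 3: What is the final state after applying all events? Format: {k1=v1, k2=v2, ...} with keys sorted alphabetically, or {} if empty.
  after event 1 (t=4: SET p = 9): {p=9}
  after event 2 (t=13: SET p = -7): {p=-7}
  after event 3 (t=22: DEC q by 4): {p=-7, q=-4}
  after event 4 (t=26: DEC q by 13): {p=-7, q=-17}
  after event 5 (t=36: DEC p by 2): {p=-9, q=-17}
  after event 6 (t=40: SET r = 43): {p=-9, q=-17, r=43}
  after event 7 (t=44: DEL p): {q=-17, r=43}
  after event 8 (t=48: INC r by 12): {q=-17, r=55}
  after event 9 (t=53: SET q = 6): {q=6, r=55}
  after event 10 (t=56: SET p = -16): {p=-16, q=6, r=55}

Answer: {p=-16, q=6, r=55}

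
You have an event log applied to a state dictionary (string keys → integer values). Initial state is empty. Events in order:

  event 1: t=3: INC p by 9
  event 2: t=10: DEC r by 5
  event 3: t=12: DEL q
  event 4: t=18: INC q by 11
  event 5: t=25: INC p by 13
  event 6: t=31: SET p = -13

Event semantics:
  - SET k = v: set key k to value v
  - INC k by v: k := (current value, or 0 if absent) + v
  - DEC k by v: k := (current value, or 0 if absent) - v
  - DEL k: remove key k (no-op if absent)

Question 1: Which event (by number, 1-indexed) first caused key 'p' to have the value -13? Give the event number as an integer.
Answer: 6

Derivation:
Looking for first event where p becomes -13:
  event 1: p = 9
  event 2: p = 9
  event 3: p = 9
  event 4: p = 9
  event 5: p = 22
  event 6: p 22 -> -13  <-- first match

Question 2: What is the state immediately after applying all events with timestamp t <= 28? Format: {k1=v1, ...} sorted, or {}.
Apply events with t <= 28 (5 events):
  after event 1 (t=3: INC p by 9): {p=9}
  after event 2 (t=10: DEC r by 5): {p=9, r=-5}
  after event 3 (t=12: DEL q): {p=9, r=-5}
  after event 4 (t=18: INC q by 11): {p=9, q=11, r=-5}
  after event 5 (t=25: INC p by 13): {p=22, q=11, r=-5}

Answer: {p=22, q=11, r=-5}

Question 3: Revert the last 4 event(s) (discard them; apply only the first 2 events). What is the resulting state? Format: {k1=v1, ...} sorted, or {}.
Answer: {p=9, r=-5}

Derivation:
Keep first 2 events (discard last 4):
  after event 1 (t=3: INC p by 9): {p=9}
  after event 2 (t=10: DEC r by 5): {p=9, r=-5}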